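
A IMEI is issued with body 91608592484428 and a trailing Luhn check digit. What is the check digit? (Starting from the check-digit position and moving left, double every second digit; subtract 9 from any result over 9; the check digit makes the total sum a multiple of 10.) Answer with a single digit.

Partial digits right→left: 8 2 4 4 8 4 2 9 5 8 0 6 1 9
Double every second digit counting from the check-digit position (so the 1st, 3rd, 5th, ... of the partial from the right).
  doubled (with −9 where >9): 7 8 7 4 1 0 2 → sum 29
  kept as-is: 2 4 4 9 8 6 9 → sum 42
Total = 29 + 42 = 71.
Check digit = (10 − (71 mod 10)) mod 10 = 9.

9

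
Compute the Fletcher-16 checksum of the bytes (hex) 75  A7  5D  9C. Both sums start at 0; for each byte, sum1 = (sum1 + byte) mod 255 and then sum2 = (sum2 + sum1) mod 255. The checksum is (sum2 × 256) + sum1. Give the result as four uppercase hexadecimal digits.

Running sums (mod 255):
  after byte 0 (75): sum1=117, sum2=117
  after byte 1 (A7): sum1=29, sum2=146
  after byte 2 (5D): sum1=122, sum2=13
  after byte 3 (9C): sum1=23, sum2=36
Checksum = sum2·256 + sum1 = 36·256 + 23 = 9239 = 0x2417.

2417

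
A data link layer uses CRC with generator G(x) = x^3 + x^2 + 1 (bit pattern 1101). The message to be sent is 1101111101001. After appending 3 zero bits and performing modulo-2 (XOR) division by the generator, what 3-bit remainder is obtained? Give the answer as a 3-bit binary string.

111

Append 3 zeros: 1101111101001000. Divide by 1101 (XOR where the leading bit is 1):
  pos 0: 1101 XOR 1101 = 0000
  pos 4: 1111 XOR 1101 = 0010
  pos 6: 1001 XOR 1101 = 0100
  pos 7: 1000 XOR 1101 = 0101
  pos 8: 1010 XOR 1101 = 0111
  pos 9: 1111 XOR 1101 = 0010
  pos 11: 1000 XOR 1101 = 0101
  pos 12: 1010 XOR 1101 = 0111
Remainder (last 3 bits) = 111. This is the CRC / FCS.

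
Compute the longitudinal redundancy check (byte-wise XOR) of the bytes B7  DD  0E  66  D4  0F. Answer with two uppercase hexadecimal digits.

XOR the bytes together:
  start with 0xB7
  0xB7 ⊕ 0xDD = 0x6A
  0x6A ⊕ 0x0E = 0x64
  0x64 ⊕ 0x66 = 0x02
  0x02 ⊕ 0xD4 = 0xD6
  0xD6 ⊕ 0x0F = 0xD9

D9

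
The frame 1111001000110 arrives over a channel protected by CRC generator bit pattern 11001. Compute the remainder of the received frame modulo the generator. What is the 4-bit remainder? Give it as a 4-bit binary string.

Modulo-2 division of 1111001000110 by 11001:
  pos 0: 11110 XOR 11001 = 00111
  pos 2: 11101 XOR 11001 = 00100
  pos 4: 10000 XOR 11001 = 01001
  pos 5: 10010 XOR 11001 = 01011
  pos 6: 10111 XOR 11001 = 01110
  pos 7: 11101 XOR 11001 = 00100
Remainder = 1000 (nonzero — an error is detected).

1000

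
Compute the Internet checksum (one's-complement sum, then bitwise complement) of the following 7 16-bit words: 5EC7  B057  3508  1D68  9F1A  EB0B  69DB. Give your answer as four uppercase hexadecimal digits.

AA6E

One's-complement addition (fold any carry out of bit 15 back into bit 0):
  0x5EC7 + 0xB057 = 0x10F1E → wrap carry → 0x0F1F
  0x0F1F + 0x3508 = 0x04427
  0x4427 + 0x1D68 = 0x0618F
  0x618F + 0x9F1A = 0x100A9 → wrap carry → 0x00AA
  0x00AA + 0xEB0B = 0x0EBB5
  0xEBB5 + 0x69DB = 0x15590 → wrap carry → 0x5591
One's-complement sum = 0x5591.
Checksum = ~0x5591 & 0xFFFF = 0xAA6E.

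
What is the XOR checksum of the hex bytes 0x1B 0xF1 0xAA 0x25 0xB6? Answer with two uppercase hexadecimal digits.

D3

XOR the bytes together:
  start with 0x1B
  0x1B ⊕ 0xF1 = 0xEA
  0xEA ⊕ 0xAA = 0x40
  0x40 ⊕ 0x25 = 0x65
  0x65 ⊕ 0xB6 = 0xD3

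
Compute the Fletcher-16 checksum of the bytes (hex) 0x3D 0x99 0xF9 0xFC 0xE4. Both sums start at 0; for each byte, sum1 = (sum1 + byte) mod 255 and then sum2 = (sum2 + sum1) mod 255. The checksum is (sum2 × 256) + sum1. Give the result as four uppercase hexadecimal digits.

65B2

Running sums (mod 255):
  after byte 0 (0x3D): sum1=61, sum2=61
  after byte 1 (0x99): sum1=214, sum2=20
  after byte 2 (0xF9): sum1=208, sum2=228
  after byte 3 (0xFC): sum1=205, sum2=178
  after byte 4 (0xE4): sum1=178, sum2=101
Checksum = sum2·256 + sum1 = 101·256 + 178 = 26034 = 0x65B2.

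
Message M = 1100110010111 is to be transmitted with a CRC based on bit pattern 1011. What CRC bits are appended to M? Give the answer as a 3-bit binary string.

101

Append 3 zeros: 1100110010111000. Divide by 1011 (XOR where the leading bit is 1):
  pos 0: 1100 XOR 1011 = 0111
  pos 1: 1111 XOR 1011 = 0100
  pos 2: 1001 XOR 1011 = 0010
  pos 4: 1000 XOR 1011 = 0011
  pos 6: 1110 XOR 1011 = 0101
  pos 7: 1011 XOR 1011 = 0000
  pos 11: 1100 XOR 1011 = 0111
  pos 12: 1110 XOR 1011 = 0101
Remainder (last 3 bits) = 101. This is the CRC / FCS.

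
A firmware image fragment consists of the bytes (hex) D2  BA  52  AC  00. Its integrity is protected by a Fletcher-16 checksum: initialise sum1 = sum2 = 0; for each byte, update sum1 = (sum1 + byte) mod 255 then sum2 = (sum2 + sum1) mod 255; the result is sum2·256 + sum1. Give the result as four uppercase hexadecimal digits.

598C

Running sums (mod 255):
  after byte 0 (D2): sum1=210, sum2=210
  after byte 1 (BA): sum1=141, sum2=96
  after byte 2 (52): sum1=223, sum2=64
  after byte 3 (AC): sum1=140, sum2=204
  after byte 4 (00): sum1=140, sum2=89
Checksum = sum2·256 + sum1 = 89·256 + 140 = 22924 = 0x598C.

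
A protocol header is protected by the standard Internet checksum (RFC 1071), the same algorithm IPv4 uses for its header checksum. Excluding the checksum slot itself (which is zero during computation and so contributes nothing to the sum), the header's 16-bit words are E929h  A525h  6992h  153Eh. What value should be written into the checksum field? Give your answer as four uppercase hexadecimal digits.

F2DF

One's-complement addition (fold any carry out of bit 15 back into bit 0):
  0xE929 + 0xA525 = 0x18E4E → wrap carry → 0x8E4F
  0x8E4F + 0x6992 = 0x0F7E1
  0xF7E1 + 0x153E = 0x10D1F → wrap carry → 0x0D20
One's-complement sum = 0x0D20.
Checksum = ~0x0D20 & 0xFFFF = 0xF2DF.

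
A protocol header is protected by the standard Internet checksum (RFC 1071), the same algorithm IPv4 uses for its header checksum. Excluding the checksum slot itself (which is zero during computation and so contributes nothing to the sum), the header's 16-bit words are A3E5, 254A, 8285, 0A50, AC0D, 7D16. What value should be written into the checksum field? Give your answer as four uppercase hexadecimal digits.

One's-complement addition (fold any carry out of bit 15 back into bit 0):
  0xA3E5 + 0x254A = 0x0C92F
  0xC92F + 0x8285 = 0x14BB4 → wrap carry → 0x4BB5
  0x4BB5 + 0x0A50 = 0x05605
  0x5605 + 0xAC0D = 0x10212 → wrap carry → 0x0213
  0x0213 + 0x7D16 = 0x07F29
One's-complement sum = 0x7F29.
Checksum = ~0x7F29 & 0xFFFF = 0x80D6.

80D6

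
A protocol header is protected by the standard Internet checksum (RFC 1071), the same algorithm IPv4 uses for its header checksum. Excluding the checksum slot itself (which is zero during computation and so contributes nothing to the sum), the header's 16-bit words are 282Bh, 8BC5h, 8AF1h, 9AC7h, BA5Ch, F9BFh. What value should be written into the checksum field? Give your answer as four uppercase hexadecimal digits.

7239

One's-complement addition (fold any carry out of bit 15 back into bit 0):
  0x282B + 0x8BC5 = 0x0B3F0
  0xB3F0 + 0x8AF1 = 0x13EE1 → wrap carry → 0x3EE2
  0x3EE2 + 0x9AC7 = 0x0D9A9
  0xD9A9 + 0xBA5C = 0x19405 → wrap carry → 0x9406
  0x9406 + 0xF9BF = 0x18DC5 → wrap carry → 0x8DC6
One's-complement sum = 0x8DC6.
Checksum = ~0x8DC6 & 0xFFFF = 0x7239.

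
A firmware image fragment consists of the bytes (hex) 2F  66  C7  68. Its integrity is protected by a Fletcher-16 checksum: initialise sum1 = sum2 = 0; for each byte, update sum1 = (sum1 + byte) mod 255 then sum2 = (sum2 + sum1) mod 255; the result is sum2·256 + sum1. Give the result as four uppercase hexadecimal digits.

E7C5

Running sums (mod 255):
  after byte 0 (2F): sum1=47, sum2=47
  after byte 1 (66): sum1=149, sum2=196
  after byte 2 (C7): sum1=93, sum2=34
  after byte 3 (68): sum1=197, sum2=231
Checksum = sum2·256 + sum1 = 231·256 + 197 = 59333 = 0xE7C5.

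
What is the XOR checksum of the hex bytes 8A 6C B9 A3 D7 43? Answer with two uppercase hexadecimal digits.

68

XOR the bytes together:
  start with 0x8A
  0x8A ⊕ 0x6C = 0xE6
  0xE6 ⊕ 0xB9 = 0x5F
  0x5F ⊕ 0xA3 = 0xFC
  0xFC ⊕ 0xD7 = 0x2B
  0x2B ⊕ 0x43 = 0x68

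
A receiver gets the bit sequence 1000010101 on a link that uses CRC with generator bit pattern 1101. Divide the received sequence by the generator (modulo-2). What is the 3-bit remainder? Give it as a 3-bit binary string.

Modulo-2 division of 1000010101 by 1101:
  pos 0: 1000 XOR 1101 = 0101
  pos 1: 1010 XOR 1101 = 0111
  pos 2: 1111 XOR 1101 = 0010
  pos 4: 1001 XOR 1101 = 0100
  pos 5: 1000 XOR 1101 = 0101
  pos 6: 1011 XOR 1101 = 0110
Remainder = 110 (nonzero — an error is detected).

110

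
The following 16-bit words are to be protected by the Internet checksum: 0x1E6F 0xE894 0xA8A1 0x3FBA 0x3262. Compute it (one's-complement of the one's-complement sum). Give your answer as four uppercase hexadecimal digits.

One's-complement addition (fold any carry out of bit 15 back into bit 0):
  0x1E6F + 0xE894 = 0x10703 → wrap carry → 0x0704
  0x0704 + 0xA8A1 = 0x0AFA5
  0xAFA5 + 0x3FBA = 0x0EF5F
  0xEF5F + 0x3262 = 0x121C1 → wrap carry → 0x21C2
One's-complement sum = 0x21C2.
Checksum = ~0x21C2 & 0xFFFF = 0xDE3D.

DE3D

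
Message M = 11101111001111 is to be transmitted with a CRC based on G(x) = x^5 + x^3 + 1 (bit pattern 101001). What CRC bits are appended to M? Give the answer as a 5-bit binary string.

00110

Append 5 zeros: 1110111100111100000. Divide by 101001 (XOR where the leading bit is 1):
  pos 0: 111011 XOR 101001 = 010010
  pos 1: 100101 XOR 101001 = 001100
  pos 3: 110010 XOR 101001 = 011011
  pos 4: 110110 XOR 101001 = 011111
  pos 5: 111111 XOR 101001 = 010110
  pos 6: 101101 XOR 101001 = 000100
  pos 9: 100110 XOR 101001 = 001111
  pos 11: 111100 XOR 101001 = 010101
  pos 12: 101010 XOR 101001 = 000011
Remainder (last 5 bits) = 00110. This is the CRC / FCS.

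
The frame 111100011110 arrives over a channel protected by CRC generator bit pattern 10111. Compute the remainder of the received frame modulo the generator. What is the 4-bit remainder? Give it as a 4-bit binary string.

Modulo-2 division of 111100011110 by 10111:
  pos 0: 11110 XOR 10111 = 01001
  pos 1: 10010 XOR 10111 = 00101
  pos 3: 10101 XOR 10111 = 00010
  pos 6: 10111 XOR 10111 = 00000
Remainder = 0000 (zero — the frame passes the CRC check).

0000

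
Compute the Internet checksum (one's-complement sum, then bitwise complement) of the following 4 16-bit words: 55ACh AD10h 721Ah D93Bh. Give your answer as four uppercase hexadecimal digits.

One's-complement addition (fold any carry out of bit 15 back into bit 0):
  0x55AC + 0xAD10 = 0x102BC → wrap carry → 0x02BD
  0x02BD + 0x721A = 0x074D7
  0x74D7 + 0xD93B = 0x14E12 → wrap carry → 0x4E13
One's-complement sum = 0x4E13.
Checksum = ~0x4E13 & 0xFFFF = 0xB1EC.

B1EC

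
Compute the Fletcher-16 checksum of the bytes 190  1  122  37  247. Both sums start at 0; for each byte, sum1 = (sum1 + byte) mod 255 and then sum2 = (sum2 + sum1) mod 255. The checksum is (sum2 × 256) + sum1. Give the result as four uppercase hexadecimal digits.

Running sums (mod 255):
  after byte 0 (190): sum1=190, sum2=190
  after byte 1 (1): sum1=191, sum2=126
  after byte 2 (122): sum1=58, sum2=184
  after byte 3 (37): sum1=95, sum2=24
  after byte 4 (247): sum1=87, sum2=111
Checksum = sum2·256 + sum1 = 111·256 + 87 = 28503 = 0x6F57.

6F57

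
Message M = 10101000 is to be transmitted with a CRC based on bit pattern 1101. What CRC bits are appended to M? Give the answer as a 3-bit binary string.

Append 3 zeros: 10101000000. Divide by 1101 (XOR where the leading bit is 1):
  pos 0: 1010 XOR 1101 = 0111
  pos 1: 1111 XOR 1101 = 0010
  pos 3: 1000 XOR 1101 = 0101
  pos 4: 1010 XOR 1101 = 0111
  pos 5: 1110 XOR 1101 = 0011
  pos 7: 1100 XOR 1101 = 0001
Remainder (last 3 bits) = 001. This is the CRC / FCS.

001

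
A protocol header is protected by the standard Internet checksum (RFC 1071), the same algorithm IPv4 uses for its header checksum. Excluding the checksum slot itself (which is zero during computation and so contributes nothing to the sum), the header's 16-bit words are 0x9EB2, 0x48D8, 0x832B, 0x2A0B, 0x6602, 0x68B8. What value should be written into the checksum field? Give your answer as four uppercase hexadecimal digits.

One's-complement addition (fold any carry out of bit 15 back into bit 0):
  0x9EB2 + 0x48D8 = 0x0E78A
  0xE78A + 0x832B = 0x16AB5 → wrap carry → 0x6AB6
  0x6AB6 + 0x2A0B = 0x094C1
  0x94C1 + 0x6602 = 0x0FAC3
  0xFAC3 + 0x68B8 = 0x1637B → wrap carry → 0x637C
One's-complement sum = 0x637C.
Checksum = ~0x637C & 0xFFFF = 0x9C83.

9C83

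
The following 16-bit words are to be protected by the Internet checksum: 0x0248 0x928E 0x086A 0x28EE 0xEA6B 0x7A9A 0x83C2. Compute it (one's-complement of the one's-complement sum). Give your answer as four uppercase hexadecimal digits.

5108

One's-complement addition (fold any carry out of bit 15 back into bit 0):
  0x0248 + 0x928E = 0x094D6
  0x94D6 + 0x086A = 0x09D40
  0x9D40 + 0x28EE = 0x0C62E
  0xC62E + 0xEA6B = 0x1B099 → wrap carry → 0xB09A
  0xB09A + 0x7A9A = 0x12B34 → wrap carry → 0x2B35
  0x2B35 + 0x83C2 = 0x0AEF7
One's-complement sum = 0xAEF7.
Checksum = ~0xAEF7 & 0xFFFF = 0x5108.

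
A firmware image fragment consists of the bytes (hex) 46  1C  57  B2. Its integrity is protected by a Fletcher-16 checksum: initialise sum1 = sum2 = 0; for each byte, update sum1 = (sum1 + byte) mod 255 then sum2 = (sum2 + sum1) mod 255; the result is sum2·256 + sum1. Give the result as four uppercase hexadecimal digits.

Running sums (mod 255):
  after byte 0 (46): sum1=70, sum2=70
  after byte 1 (1C): sum1=98, sum2=168
  after byte 2 (57): sum1=185, sum2=98
  after byte 3 (B2): sum1=108, sum2=206
Checksum = sum2·256 + sum1 = 206·256 + 108 = 52844 = 0xCE6C.

CE6C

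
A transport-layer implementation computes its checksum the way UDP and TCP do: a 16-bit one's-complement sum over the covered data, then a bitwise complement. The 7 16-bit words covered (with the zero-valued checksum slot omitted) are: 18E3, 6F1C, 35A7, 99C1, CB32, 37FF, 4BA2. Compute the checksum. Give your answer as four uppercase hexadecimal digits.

One's-complement addition (fold any carry out of bit 15 back into bit 0):
  0x18E3 + 0x6F1C = 0x087FF
  0x87FF + 0x35A7 = 0x0BDA6
  0xBDA6 + 0x99C1 = 0x15767 → wrap carry → 0x5768
  0x5768 + 0xCB32 = 0x1229A → wrap carry → 0x229B
  0x229B + 0x37FF = 0x05A9A
  0x5A9A + 0x4BA2 = 0x0A63C
One's-complement sum = 0xA63C.
Checksum = ~0xA63C & 0xFFFF = 0x59C3.

59C3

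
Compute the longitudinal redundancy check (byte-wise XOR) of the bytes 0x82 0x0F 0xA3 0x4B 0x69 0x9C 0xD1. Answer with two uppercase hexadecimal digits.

41

XOR the bytes together:
  start with 0x82
  0x82 ⊕ 0x0F = 0x8D
  0x8D ⊕ 0xA3 = 0x2E
  0x2E ⊕ 0x4B = 0x65
  0x65 ⊕ 0x69 = 0x0C
  0x0C ⊕ 0x9C = 0x90
  0x90 ⊕ 0xD1 = 0x41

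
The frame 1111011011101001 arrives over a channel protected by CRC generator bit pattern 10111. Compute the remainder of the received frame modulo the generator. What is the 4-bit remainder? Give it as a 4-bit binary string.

0111

Modulo-2 division of 1111011011101001 by 10111:
  pos 0: 11110 XOR 10111 = 01001
  pos 1: 10011 XOR 10111 = 00100
  pos 3: 10010 XOR 10111 = 00101
  pos 5: 10111 XOR 10111 = 00000
  pos 10: 10100 XOR 10111 = 00011
Remainder = 0111 (nonzero — an error is detected).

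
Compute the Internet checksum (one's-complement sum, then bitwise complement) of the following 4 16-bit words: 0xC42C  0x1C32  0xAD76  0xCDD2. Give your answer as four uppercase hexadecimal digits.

A457

One's-complement addition (fold any carry out of bit 15 back into bit 0):
  0xC42C + 0x1C32 = 0x0E05E
  0xE05E + 0xAD76 = 0x18DD4 → wrap carry → 0x8DD5
  0x8DD5 + 0xCDD2 = 0x15BA7 → wrap carry → 0x5BA8
One's-complement sum = 0x5BA8.
Checksum = ~0x5BA8 & 0xFFFF = 0xA457.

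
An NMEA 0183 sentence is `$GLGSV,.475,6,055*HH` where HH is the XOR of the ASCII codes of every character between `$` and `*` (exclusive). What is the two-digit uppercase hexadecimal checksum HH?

7B

XOR the ASCII codes of the payload characters:
  'G' = 0x47 → acc = 0x47
  'L' = 0x4C → acc = 0x0B
  'G' = 0x47 → acc = 0x4C
  'S' = 0x53 → acc = 0x1F
  'V' = 0x56 → acc = 0x49
  ',' = 0x2C → acc = 0x65
  '.' = 0x2E → acc = 0x4B
  '4' = 0x34 → acc = 0x7F
  '7' = 0x37 → acc = 0x48
  '5' = 0x35 → acc = 0x7D
  ',' = 0x2C → acc = 0x51
  '6' = 0x36 → acc = 0x67
  ',' = 0x2C → acc = 0x4B
  '0' = 0x30 → acc = 0x7B
  '5' = 0x35 → acc = 0x4E
  '5' = 0x35 → acc = 0x7B
Checksum = 0x7B.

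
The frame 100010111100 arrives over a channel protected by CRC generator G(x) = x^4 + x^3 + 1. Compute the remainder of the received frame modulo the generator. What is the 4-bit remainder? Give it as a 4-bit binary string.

0100

Modulo-2 division of 100010111100 by 11001:
  pos 0: 10001 XOR 11001 = 01000
  pos 1: 10000 XOR 11001 = 01001
  pos 2: 10011 XOR 11001 = 01010
  pos 3: 10101 XOR 11001 = 01100
  pos 4: 11001 XOR 11001 = 00000
Remainder = 0100 (nonzero — an error is detected).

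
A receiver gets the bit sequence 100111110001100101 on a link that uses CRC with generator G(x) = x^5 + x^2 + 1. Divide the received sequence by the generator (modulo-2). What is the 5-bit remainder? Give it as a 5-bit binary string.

Modulo-2 division of 100111110001100101 by 100101:
  pos 0: 100111 XOR 100101 = 000010
  pos 4: 101100 XOR 100101 = 001001
  pos 6: 100101 XOR 100101 = 000000
  pos 12: 100101 XOR 100101 = 000000
Remainder = 00000 (zero — the frame passes the CRC check).

00000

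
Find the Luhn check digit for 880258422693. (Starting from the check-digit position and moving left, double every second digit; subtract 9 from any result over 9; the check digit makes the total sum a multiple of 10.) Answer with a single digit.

Partial digits right→left: 3 9 6 2 2 4 8 5 2 0 8 8
Double every second digit counting from the check-digit position (so the 1st, 3rd, 5th, ... of the partial from the right).
  doubled (with −9 where >9): 6 3 4 7 4 7 → sum 31
  kept as-is: 9 2 4 5 0 8 → sum 28
Total = 31 + 28 = 59.
Check digit = (10 − (59 mod 10)) mod 10 = 1.

1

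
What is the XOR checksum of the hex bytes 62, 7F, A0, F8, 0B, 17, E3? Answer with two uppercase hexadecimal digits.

BA

XOR the bytes together:
  start with 0x62
  0x62 ⊕ 0x7F = 0x1D
  0x1D ⊕ 0xA0 = 0xBD
  0xBD ⊕ 0xF8 = 0x45
  0x45 ⊕ 0x0B = 0x4E
  0x4E ⊕ 0x17 = 0x59
  0x59 ⊕ 0xE3 = 0xBA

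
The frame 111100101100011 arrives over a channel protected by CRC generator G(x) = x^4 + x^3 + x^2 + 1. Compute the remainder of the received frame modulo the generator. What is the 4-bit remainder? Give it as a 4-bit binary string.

Modulo-2 division of 111100101100011 by 11101:
  pos 0: 11110 XOR 11101 = 00011
  pos 3: 11010 XOR 11101 = 00111
  pos 5: 11111 XOR 11101 = 00010
  pos 8: 10000 XOR 11101 = 01101
  pos 9: 11011 XOR 11101 = 00110
Remainder = 1101 (nonzero — an error is detected).

1101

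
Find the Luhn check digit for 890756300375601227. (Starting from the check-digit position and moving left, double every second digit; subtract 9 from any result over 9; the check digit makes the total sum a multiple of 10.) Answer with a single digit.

5

Partial digits right→left: 7 2 2 1 0 6 5 7 3 0 0 3 6 5 7 0 9 8
Double every second digit counting from the check-digit position (so the 1st, 3rd, 5th, ... of the partial from the right).
  doubled (with −9 where >9): 5 4 0 1 6 0 3 5 9 → sum 33
  kept as-is: 2 1 6 7 0 3 5 0 8 → sum 32
Total = 33 + 32 = 65.
Check digit = (10 − (65 mod 10)) mod 10 = 5.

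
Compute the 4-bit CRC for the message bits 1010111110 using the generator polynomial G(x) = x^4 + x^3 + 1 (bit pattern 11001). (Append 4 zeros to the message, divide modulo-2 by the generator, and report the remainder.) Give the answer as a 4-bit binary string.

0011

Append 4 zeros: 10101111100000. Divide by 11001 (XOR where the leading bit is 1):
  pos 0: 10101 XOR 11001 = 01100
  pos 1: 11001 XOR 11001 = 00000
  pos 6: 11100 XOR 11001 = 00101
  pos 8: 10100 XOR 11001 = 01101
  pos 9: 11010 XOR 11001 = 00011
Remainder (last 4 bits) = 0011. This is the CRC / FCS.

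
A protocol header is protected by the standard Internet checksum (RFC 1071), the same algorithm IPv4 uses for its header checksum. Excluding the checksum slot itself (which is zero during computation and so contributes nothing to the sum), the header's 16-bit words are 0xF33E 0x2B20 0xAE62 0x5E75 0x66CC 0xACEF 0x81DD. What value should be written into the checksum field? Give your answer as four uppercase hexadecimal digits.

3F2F

One's-complement addition (fold any carry out of bit 15 back into bit 0):
  0xF33E + 0x2B20 = 0x11E5E → wrap carry → 0x1E5F
  0x1E5F + 0xAE62 = 0x0CCC1
  0xCCC1 + 0x5E75 = 0x12B36 → wrap carry → 0x2B37
  0x2B37 + 0x66CC = 0x09203
  0x9203 + 0xACEF = 0x13EF2 → wrap carry → 0x3EF3
  0x3EF3 + 0x81DD = 0x0C0D0
One's-complement sum = 0xC0D0.
Checksum = ~0xC0D0 & 0xFFFF = 0x3F2F.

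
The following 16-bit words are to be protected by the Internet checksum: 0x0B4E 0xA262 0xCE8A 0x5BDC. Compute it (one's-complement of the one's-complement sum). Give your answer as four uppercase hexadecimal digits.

27E8

One's-complement addition (fold any carry out of bit 15 back into bit 0):
  0x0B4E + 0xA262 = 0x0ADB0
  0xADB0 + 0xCE8A = 0x17C3A → wrap carry → 0x7C3B
  0x7C3B + 0x5BDC = 0x0D817
One's-complement sum = 0xD817.
Checksum = ~0xD817 & 0xFFFF = 0x27E8.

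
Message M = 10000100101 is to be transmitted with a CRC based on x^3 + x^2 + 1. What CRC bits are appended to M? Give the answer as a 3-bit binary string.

Append 3 zeros: 10000100101000. Divide by 1101 (XOR where the leading bit is 1):
  pos 0: 1000 XOR 1101 = 0101
  pos 1: 1010 XOR 1101 = 0111
  pos 2: 1111 XOR 1101 = 0010
  pos 4: 1000 XOR 1101 = 0101
  pos 5: 1011 XOR 1101 = 0110
  pos 6: 1100 XOR 1101 = 0001
  pos 9: 1100 XOR 1101 = 0001
Remainder (last 3 bits) = 010. This is the CRC / FCS.

010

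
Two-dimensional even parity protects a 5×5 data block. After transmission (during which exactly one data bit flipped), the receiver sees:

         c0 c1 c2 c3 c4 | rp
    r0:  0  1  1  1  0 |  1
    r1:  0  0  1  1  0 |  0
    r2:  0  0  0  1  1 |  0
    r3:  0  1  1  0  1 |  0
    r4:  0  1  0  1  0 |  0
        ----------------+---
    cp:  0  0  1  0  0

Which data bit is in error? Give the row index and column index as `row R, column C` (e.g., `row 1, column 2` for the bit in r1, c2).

row 3, column 1

Recompute each row's even parity and compare to rp:
  r0: data parity 1, sent rp 1 → ok
  r1: data parity 0, sent rp 0 → ok
  r2: data parity 0, sent rp 0 → ok
  r3: data parity 1, sent rp 0 → mismatch
  r4: data parity 0, sent rp 0 → ok
Recompute each column's even parity and compare to cp:
  c0: data parity 0, sent cp 0 → ok
  c1: data parity 1, sent cp 0 → mismatch
  c2: data parity 1, sent cp 1 → ok
  c3: data parity 0, sent cp 0 → ok
  c4: data parity 0, sent cp 0 → ok
Exactly one row (r3) and one column (c1) fail → the flipped bit is at their intersection.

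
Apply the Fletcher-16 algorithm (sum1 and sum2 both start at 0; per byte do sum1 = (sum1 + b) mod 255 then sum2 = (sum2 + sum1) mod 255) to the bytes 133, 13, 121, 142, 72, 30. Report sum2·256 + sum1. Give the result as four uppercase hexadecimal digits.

Running sums (mod 255):
  after byte 0 (133): sum1=133, sum2=133
  after byte 1 (13): sum1=146, sum2=24
  after byte 2 (121): sum1=12, sum2=36
  after byte 3 (142): sum1=154, sum2=190
  after byte 4 (72): sum1=226, sum2=161
  after byte 5 (30): sum1=1, sum2=162
Checksum = sum2·256 + sum1 = 162·256 + 1 = 41473 = 0xA201.

A201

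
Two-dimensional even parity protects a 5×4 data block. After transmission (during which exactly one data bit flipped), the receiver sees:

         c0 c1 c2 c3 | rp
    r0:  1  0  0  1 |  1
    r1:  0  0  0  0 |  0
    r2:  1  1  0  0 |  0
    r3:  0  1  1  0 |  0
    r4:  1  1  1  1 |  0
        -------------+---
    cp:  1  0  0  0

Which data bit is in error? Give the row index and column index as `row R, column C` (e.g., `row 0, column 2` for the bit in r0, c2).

Recompute each row's even parity and compare to rp:
  r0: data parity 0, sent rp 1 → mismatch
  r1: data parity 0, sent rp 0 → ok
  r2: data parity 0, sent rp 0 → ok
  r3: data parity 0, sent rp 0 → ok
  r4: data parity 0, sent rp 0 → ok
Recompute each column's even parity and compare to cp:
  c0: data parity 1, sent cp 1 → ok
  c1: data parity 1, sent cp 0 → mismatch
  c2: data parity 0, sent cp 0 → ok
  c3: data parity 0, sent cp 0 → ok
Exactly one row (r0) and one column (c1) fail → the flipped bit is at their intersection.

row 0, column 1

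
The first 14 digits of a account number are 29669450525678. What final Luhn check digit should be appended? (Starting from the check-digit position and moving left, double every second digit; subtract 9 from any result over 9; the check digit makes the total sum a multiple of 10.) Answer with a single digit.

7

Partial digits right→left: 8 7 6 5 2 5 0 5 4 9 6 6 9 2
Double every second digit counting from the check-digit position (so the 1st, 3rd, 5th, ... of the partial from the right).
  doubled (with −9 where >9): 7 3 4 0 8 3 9 → sum 34
  kept as-is: 7 5 5 5 9 6 2 → sum 39
Total = 34 + 39 = 73.
Check digit = (10 − (73 mod 10)) mod 10 = 7.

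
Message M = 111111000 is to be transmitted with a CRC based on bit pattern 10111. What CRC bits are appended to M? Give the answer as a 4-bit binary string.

Append 4 zeros: 1111110000000. Divide by 10111 (XOR where the leading bit is 1):
  pos 0: 11111 XOR 10111 = 01000
  pos 1: 10001 XOR 10111 = 00110
  pos 3: 11000 XOR 10111 = 01111
  pos 4: 11110 XOR 10111 = 01001
  pos 5: 10010 XOR 10111 = 00101
  pos 7: 10100 XOR 10111 = 00011
Remainder (last 4 bits) = 0110. This is the CRC / FCS.

0110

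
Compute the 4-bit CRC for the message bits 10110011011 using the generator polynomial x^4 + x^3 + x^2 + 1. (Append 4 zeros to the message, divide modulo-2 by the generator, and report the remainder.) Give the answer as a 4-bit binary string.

Append 4 zeros: 101100110110000. Divide by 11101 (XOR where the leading bit is 1):
  pos 0: 10110 XOR 11101 = 01011
  pos 1: 10110 XOR 11101 = 01011
  pos 2: 10111 XOR 11101 = 01010
  pos 3: 10101 XOR 11101 = 01000
  pos 4: 10000 XOR 11101 = 01101
  pos 5: 11011 XOR 11101 = 00110
  pos 7: 11010 XOR 11101 = 00111
  pos 9: 11100 XOR 11101 = 00001
Remainder (last 4 bits) = 0010. This is the CRC / FCS.

0010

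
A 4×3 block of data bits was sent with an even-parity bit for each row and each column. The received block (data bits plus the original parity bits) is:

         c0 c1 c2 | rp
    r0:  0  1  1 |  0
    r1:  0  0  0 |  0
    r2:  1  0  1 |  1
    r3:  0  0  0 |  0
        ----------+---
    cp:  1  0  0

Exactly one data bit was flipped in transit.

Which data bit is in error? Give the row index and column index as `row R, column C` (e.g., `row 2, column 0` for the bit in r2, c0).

row 2, column 1

Recompute each row's even parity and compare to rp:
  r0: data parity 0, sent rp 0 → ok
  r1: data parity 0, sent rp 0 → ok
  r2: data parity 0, sent rp 1 → mismatch
  r3: data parity 0, sent rp 0 → ok
Recompute each column's even parity and compare to cp:
  c0: data parity 1, sent cp 1 → ok
  c1: data parity 1, sent cp 0 → mismatch
  c2: data parity 0, sent cp 0 → ok
Exactly one row (r2) and one column (c1) fail → the flipped bit is at their intersection.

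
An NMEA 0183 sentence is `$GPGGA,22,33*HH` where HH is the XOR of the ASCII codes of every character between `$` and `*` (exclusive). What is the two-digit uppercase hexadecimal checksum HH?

XOR the ASCII codes of the payload characters:
  'G' = 0x47 → acc = 0x47
  'P' = 0x50 → acc = 0x17
  'G' = 0x47 → acc = 0x50
  'G' = 0x47 → acc = 0x17
  'A' = 0x41 → acc = 0x56
  ',' = 0x2C → acc = 0x7A
  '2' = 0x32 → acc = 0x48
  '2' = 0x32 → acc = 0x7A
  ',' = 0x2C → acc = 0x56
  '3' = 0x33 → acc = 0x65
  '3' = 0x33 → acc = 0x56
Checksum = 0x56.

56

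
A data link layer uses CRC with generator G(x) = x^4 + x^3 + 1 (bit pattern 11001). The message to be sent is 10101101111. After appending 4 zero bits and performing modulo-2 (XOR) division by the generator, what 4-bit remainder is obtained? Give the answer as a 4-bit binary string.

1010

Append 4 zeros: 101011011110000. Divide by 11001 (XOR where the leading bit is 1):
  pos 0: 10101 XOR 11001 = 01100
  pos 1: 11001 XOR 11001 = 00000
  pos 7: 11110 XOR 11001 = 00111
  pos 9: 11100 XOR 11001 = 00101
Remainder (last 4 bits) = 1010. This is the CRC / FCS.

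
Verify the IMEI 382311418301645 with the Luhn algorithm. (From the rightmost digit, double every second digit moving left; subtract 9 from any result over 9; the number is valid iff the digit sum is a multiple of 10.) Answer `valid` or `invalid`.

invalid

From the right, keep odd positions and double even positions (subtract 9 from any doubled value over 9):
  doubled (positions 2,4,...): 8 2 6 2 2 6 7 → sum 33
  kept (positions 1,3,...): 5 6 0 8 4 1 2 3 → sum 29
Total = 62.
62 mod 10 = 2, so the number is invalid.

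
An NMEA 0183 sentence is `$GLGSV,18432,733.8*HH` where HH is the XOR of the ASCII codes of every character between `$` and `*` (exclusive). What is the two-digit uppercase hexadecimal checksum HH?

XOR the ASCII codes of the payload characters:
  'G' = 0x47 → acc = 0x47
  'L' = 0x4C → acc = 0x0B
  'G' = 0x47 → acc = 0x4C
  'S' = 0x53 → acc = 0x1F
  'V' = 0x56 → acc = 0x49
  ',' = 0x2C → acc = 0x65
  '1' = 0x31 → acc = 0x54
  '8' = 0x38 → acc = 0x6C
  '4' = 0x34 → acc = 0x58
  '3' = 0x33 → acc = 0x6B
  '2' = 0x32 → acc = 0x59
  ',' = 0x2C → acc = 0x75
  '7' = 0x37 → acc = 0x42
  '3' = 0x33 → acc = 0x71
  '3' = 0x33 → acc = 0x42
  '.' = 0x2E → acc = 0x6C
  '8' = 0x38 → acc = 0x54
Checksum = 0x54.

54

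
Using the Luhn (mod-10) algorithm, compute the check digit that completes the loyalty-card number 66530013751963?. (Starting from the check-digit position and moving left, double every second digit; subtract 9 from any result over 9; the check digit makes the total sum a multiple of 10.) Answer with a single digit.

Partial digits right→left: 3 6 9 1 5 7 3 1 0 0 3 5 6 6
Double every second digit counting from the check-digit position (so the 1st, 3rd, 5th, ... of the partial from the right).
  doubled (with −9 where >9): 6 9 1 6 0 6 3 → sum 31
  kept as-is: 6 1 7 1 0 5 6 → sum 26
Total = 31 + 26 = 57.
Check digit = (10 − (57 mod 10)) mod 10 = 3.

3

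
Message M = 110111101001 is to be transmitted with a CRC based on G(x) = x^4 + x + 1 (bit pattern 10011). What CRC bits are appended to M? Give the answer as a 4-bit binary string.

1100

Append 4 zeros: 1101111010010000. Divide by 10011 (XOR where the leading bit is 1):
  pos 0: 11011 XOR 10011 = 01000
  pos 1: 10001 XOR 10011 = 00010
  pos 4: 10101 XOR 10011 = 00110
  pos 6: 11000 XOR 10011 = 01011
  pos 7: 10111 XOR 10011 = 00100
  pos 9: 10000 XOR 10011 = 00011
Remainder (last 4 bits) = 1100. This is the CRC / FCS.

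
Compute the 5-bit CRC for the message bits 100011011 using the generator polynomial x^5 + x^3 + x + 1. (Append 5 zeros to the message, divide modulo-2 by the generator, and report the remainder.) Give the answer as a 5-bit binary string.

Append 5 zeros: 10001101100000. Divide by 101011 (XOR where the leading bit is 1):
  pos 0: 100011 XOR 101011 = 001000
  pos 2: 100001 XOR 101011 = 001010
  pos 4: 101010 XOR 101011 = 000001
Remainder (last 5 bits) = 10000. This is the CRC / FCS.

10000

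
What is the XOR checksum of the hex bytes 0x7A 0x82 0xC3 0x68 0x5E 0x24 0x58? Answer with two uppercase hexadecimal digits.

71

XOR the bytes together:
  start with 0x7A
  0x7A ⊕ 0x82 = 0xF8
  0xF8 ⊕ 0xC3 = 0x3B
  0x3B ⊕ 0x68 = 0x53
  0x53 ⊕ 0x5E = 0x0D
  0x0D ⊕ 0x24 = 0x29
  0x29 ⊕ 0x58 = 0x71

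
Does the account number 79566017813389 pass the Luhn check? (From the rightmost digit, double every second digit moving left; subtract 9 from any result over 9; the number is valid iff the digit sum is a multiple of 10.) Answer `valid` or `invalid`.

From the right, keep odd positions and double even positions (subtract 9 from any doubled value over 9):
  doubled (positions 2,4,...): 7 6 7 2 3 1 5 → sum 31
  kept (positions 1,3,...): 9 3 1 7 0 6 9 → sum 35
Total = 66.
66 mod 10 = 6, so the number is invalid.

invalid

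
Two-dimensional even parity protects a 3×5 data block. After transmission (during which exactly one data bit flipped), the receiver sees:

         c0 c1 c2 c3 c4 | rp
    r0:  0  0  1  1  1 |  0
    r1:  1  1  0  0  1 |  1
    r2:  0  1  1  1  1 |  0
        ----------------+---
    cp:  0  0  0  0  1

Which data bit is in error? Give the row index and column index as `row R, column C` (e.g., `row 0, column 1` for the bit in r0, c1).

Recompute each row's even parity and compare to rp:
  r0: data parity 1, sent rp 0 → mismatch
  r1: data parity 1, sent rp 1 → ok
  r2: data parity 0, sent rp 0 → ok
Recompute each column's even parity and compare to cp:
  c0: data parity 1, sent cp 0 → mismatch
  c1: data parity 0, sent cp 0 → ok
  c2: data parity 0, sent cp 0 → ok
  c3: data parity 0, sent cp 0 → ok
  c4: data parity 1, sent cp 1 → ok
Exactly one row (r0) and one column (c0) fail → the flipped bit is at their intersection.

row 0, column 0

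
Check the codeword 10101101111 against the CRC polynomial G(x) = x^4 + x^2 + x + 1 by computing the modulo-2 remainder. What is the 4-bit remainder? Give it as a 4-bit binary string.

Modulo-2 division of 10101101111 by 10111:
  pos 0: 10101 XOR 10111 = 00010
  pos 3: 10101 XOR 10111 = 00010
  pos 6: 10111 XOR 10111 = 00000
Remainder = 0000 (zero — the frame passes the CRC check).

0000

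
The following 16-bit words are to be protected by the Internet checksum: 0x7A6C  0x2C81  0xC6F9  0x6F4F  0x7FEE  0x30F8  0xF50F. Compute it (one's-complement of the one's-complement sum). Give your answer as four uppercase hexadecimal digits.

One's-complement addition (fold any carry out of bit 15 back into bit 0):
  0x7A6C + 0x2C81 = 0x0A6ED
  0xA6ED + 0xC6F9 = 0x16DE6 → wrap carry → 0x6DE7
  0x6DE7 + 0x6F4F = 0x0DD36
  0xDD36 + 0x7FEE = 0x15D24 → wrap carry → 0x5D25
  0x5D25 + 0x30F8 = 0x08E1D
  0x8E1D + 0xF50F = 0x1832C → wrap carry → 0x832D
One's-complement sum = 0x832D.
Checksum = ~0x832D & 0xFFFF = 0x7CD2.

7CD2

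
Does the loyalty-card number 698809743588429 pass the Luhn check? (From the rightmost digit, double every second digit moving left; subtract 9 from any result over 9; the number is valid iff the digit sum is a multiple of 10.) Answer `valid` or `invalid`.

From the right, keep odd positions and double even positions (subtract 9 from any doubled value over 9):
  doubled (positions 2,4,...): 4 7 1 8 9 7 9 → sum 45
  kept (positions 1,3,...): 9 4 8 3 7 0 8 6 → sum 45
Total = 90.
90 mod 10 = 0, so the number is valid.

valid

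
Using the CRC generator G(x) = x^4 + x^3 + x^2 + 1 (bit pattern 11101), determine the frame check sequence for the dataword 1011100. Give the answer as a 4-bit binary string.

0101

Append 4 zeros: 10111000000. Divide by 11101 (XOR where the leading bit is 1):
  pos 0: 10111 XOR 11101 = 01010
  pos 1: 10100 XOR 11101 = 01001
  pos 2: 10010 XOR 11101 = 01111
  pos 3: 11110 XOR 11101 = 00011
  pos 6: 11000 XOR 11101 = 00101
Remainder (last 4 bits) = 0101. This is the CRC / FCS.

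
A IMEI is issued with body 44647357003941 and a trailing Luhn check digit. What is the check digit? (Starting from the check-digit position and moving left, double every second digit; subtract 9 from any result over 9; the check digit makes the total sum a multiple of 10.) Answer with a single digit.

Partial digits right→left: 1 4 9 3 0 0 7 5 3 7 4 6 4 4
Double every second digit counting from the check-digit position (so the 1st, 3rd, 5th, ... of the partial from the right).
  doubled (with −9 where >9): 2 9 0 5 6 8 8 → sum 38
  kept as-is: 4 3 0 5 7 6 4 → sum 29
Total = 38 + 29 = 67.
Check digit = (10 − (67 mod 10)) mod 10 = 3.

3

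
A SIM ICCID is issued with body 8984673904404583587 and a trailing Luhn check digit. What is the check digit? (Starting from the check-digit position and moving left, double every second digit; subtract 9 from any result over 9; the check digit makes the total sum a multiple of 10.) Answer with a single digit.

9

Partial digits right→left: 7 8 5 3 8 5 4 0 4 4 0 9 3 7 6 4 8 9 8
Double every second digit counting from the check-digit position (so the 1st, 3rd, 5th, ... of the partial from the right).
  doubled (with −9 where >9): 5 1 7 8 8 0 6 3 7 7 → sum 52
  kept as-is: 8 3 5 0 4 9 7 4 9 → sum 49
Total = 52 + 49 = 101.
Check digit = (10 − (101 mod 10)) mod 10 = 9.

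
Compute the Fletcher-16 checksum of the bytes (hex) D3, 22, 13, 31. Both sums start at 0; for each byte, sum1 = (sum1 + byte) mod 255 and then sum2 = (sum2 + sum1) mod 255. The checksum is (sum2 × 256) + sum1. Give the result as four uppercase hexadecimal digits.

0D3A

Running sums (mod 255):
  after byte 0 (D3): sum1=211, sum2=211
  after byte 1 (22): sum1=245, sum2=201
  after byte 2 (13): sum1=9, sum2=210
  after byte 3 (31): sum1=58, sum2=13
Checksum = sum2·256 + sum1 = 13·256 + 58 = 3386 = 0x0D3A.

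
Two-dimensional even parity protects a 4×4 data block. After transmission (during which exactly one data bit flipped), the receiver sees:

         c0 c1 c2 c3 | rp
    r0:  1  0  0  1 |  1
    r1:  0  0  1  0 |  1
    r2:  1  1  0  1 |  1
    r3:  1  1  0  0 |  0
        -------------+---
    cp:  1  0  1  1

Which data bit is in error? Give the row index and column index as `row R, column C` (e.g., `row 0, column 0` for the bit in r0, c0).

row 0, column 3

Recompute each row's even parity and compare to rp:
  r0: data parity 0, sent rp 1 → mismatch
  r1: data parity 1, sent rp 1 → ok
  r2: data parity 1, sent rp 1 → ok
  r3: data parity 0, sent rp 0 → ok
Recompute each column's even parity and compare to cp:
  c0: data parity 1, sent cp 1 → ok
  c1: data parity 0, sent cp 0 → ok
  c2: data parity 1, sent cp 1 → ok
  c3: data parity 0, sent cp 1 → mismatch
Exactly one row (r0) and one column (c3) fail → the flipped bit is at their intersection.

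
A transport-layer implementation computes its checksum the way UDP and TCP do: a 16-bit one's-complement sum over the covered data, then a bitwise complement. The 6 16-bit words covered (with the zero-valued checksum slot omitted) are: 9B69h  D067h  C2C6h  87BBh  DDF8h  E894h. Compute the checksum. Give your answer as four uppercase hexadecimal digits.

831E

One's-complement addition (fold any carry out of bit 15 back into bit 0):
  0x9B69 + 0xD067 = 0x16BD0 → wrap carry → 0x6BD1
  0x6BD1 + 0xC2C6 = 0x12E97 → wrap carry → 0x2E98
  0x2E98 + 0x87BB = 0x0B653
  0xB653 + 0xDDF8 = 0x1944B → wrap carry → 0x944C
  0x944C + 0xE894 = 0x17CE0 → wrap carry → 0x7CE1
One's-complement sum = 0x7CE1.
Checksum = ~0x7CE1 & 0xFFFF = 0x831E.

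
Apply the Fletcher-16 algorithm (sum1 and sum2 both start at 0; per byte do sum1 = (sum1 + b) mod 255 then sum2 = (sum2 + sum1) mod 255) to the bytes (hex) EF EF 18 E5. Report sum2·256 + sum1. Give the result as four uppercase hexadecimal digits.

A5DD

Running sums (mod 255):
  after byte 0 (EF): sum1=239, sum2=239
  after byte 1 (EF): sum1=223, sum2=207
  after byte 2 (18): sum1=247, sum2=199
  after byte 3 (E5): sum1=221, sum2=165
Checksum = sum2·256 + sum1 = 165·256 + 221 = 42461 = 0xA5DD.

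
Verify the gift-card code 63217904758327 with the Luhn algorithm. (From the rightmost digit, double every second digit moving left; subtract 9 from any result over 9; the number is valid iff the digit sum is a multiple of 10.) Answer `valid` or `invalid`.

valid

From the right, keep odd positions and double even positions (subtract 9 from any doubled value over 9):
  doubled (positions 2,4,...): 4 7 5 0 5 4 3 → sum 28
  kept (positions 1,3,...): 7 3 5 4 9 1 3 → sum 32
Total = 60.
60 mod 10 = 0, so the number is valid.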